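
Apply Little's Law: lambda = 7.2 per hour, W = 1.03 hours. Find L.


L = lambda * W = 7.2 * 1.03 = 7.42

7.42


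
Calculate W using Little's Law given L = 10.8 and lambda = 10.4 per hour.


W = L / lambda = 10.8 / 10.4 = 1.0385 hours

1.0385 hours


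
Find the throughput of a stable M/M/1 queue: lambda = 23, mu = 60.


For a stable queue (lambda < mu), throughput = lambda = 23 per hour

23 per hour


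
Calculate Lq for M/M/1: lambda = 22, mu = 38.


rho = 22/38; Lq = rho^2/(1-rho) = 0.8

0.8


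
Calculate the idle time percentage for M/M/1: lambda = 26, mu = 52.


Idle fraction = (1 - rho) * 100 = (1 - 26/52) * 100 = 50.0%

50.0%


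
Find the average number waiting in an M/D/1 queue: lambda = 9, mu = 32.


M/D/1: Lq = rho^2 / (2*(1-rho)) where rho = 9/32; Lq = 0.06

0.06


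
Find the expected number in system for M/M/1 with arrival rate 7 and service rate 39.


rho = 7/39; L = rho/(1-rho) = 0.22

0.22


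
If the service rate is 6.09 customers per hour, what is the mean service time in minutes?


Mean service time = 60/mu = 60/6.09 = 9.85 minutes

9.85 minutes


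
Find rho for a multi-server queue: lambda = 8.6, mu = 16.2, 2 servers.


rho = lambda / (c * mu) = 8.6 / (2 * 16.2) = 0.2654

0.2654


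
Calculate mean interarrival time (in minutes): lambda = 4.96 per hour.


Mean interarrival time = 60/lambda = 60/4.96 = 12.1 minutes

12.1 minutes


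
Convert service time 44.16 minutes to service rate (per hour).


mu = 60 / avg_service_time = 60 / 44.16 = 1.36 per hour

1.36 per hour


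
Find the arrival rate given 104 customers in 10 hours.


lambda = total arrivals / time = 104 / 10 = 10.4 per hour

10.4 per hour


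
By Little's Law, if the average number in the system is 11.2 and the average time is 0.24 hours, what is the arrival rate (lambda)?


lambda = L / W = 11.2 / 0.24 = 46.67 per hour

46.67 per hour


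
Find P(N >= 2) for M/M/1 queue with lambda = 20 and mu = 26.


P(N >= 2) = rho^2 = (20/26)^2 = 0.5917

0.5917


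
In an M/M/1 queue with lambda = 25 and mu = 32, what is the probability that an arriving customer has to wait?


P(wait) = rho = lambda/mu = 25/32 = 0.7813

0.7813


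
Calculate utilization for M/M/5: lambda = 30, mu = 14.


rho = lambda/(c*mu) = 30/(5*14) = 0.4286

0.4286


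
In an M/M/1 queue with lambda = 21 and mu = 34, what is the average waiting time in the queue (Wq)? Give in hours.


rho = 21/34; Wq = rho/(mu - lambda) = 0.0475 hours

0.0475 hours


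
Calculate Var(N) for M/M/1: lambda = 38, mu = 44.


rho = 38/44; Var(N) = rho/(1-rho)^2 = 46.44

46.44


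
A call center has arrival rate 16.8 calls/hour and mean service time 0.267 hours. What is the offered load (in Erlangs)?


Offered load a = lambda * E[S] = 16.8 * 0.267 = 4.49 Erlangs

4.49 Erlangs


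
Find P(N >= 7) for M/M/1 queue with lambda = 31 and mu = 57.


P(N >= 7) = rho^7 = (31/57)^7 = 0.0141

0.0141


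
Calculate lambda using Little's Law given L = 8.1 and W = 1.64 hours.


lambda = L / W = 8.1 / 1.64 = 4.94 per hour

4.94 per hour


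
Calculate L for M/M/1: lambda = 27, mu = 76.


rho = 27/76; L = rho/(1-rho) = 0.55

0.55


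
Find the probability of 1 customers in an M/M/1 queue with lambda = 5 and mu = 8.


rho = 5/8; P(n) = (1-rho)*rho^n = (1-5/8)*(5/8)^1 = 0.2344

0.2344


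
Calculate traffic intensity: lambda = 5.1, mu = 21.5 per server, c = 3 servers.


rho = lambda / (c * mu) = 5.1 / (3 * 21.5) = 0.0791

0.0791


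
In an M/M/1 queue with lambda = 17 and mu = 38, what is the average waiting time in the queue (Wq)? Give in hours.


rho = 17/38; Wq = rho/(mu - lambda) = 0.0213 hours

0.0213 hours


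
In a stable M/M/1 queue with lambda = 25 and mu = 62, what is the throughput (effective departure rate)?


For a stable queue (lambda < mu), throughput = lambda = 25 per hour

25 per hour


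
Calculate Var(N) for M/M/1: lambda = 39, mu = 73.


rho = 39/73; Var(N) = rho/(1-rho)^2 = 2.46

2.46


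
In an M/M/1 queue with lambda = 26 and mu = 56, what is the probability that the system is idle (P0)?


P0 = 1 - rho = 1 - 26/56 = 0.5357

0.5357


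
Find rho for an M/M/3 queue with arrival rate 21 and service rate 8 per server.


rho = lambda/(c*mu) = 21/(3*8) = 0.875

0.875


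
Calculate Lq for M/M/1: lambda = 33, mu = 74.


rho = 33/74; Lq = rho^2/(1-rho) = 0.36

0.36


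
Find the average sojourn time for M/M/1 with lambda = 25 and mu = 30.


W = 1/(mu - lambda) = 1/(30 - 25) = 0.2 hours

0.2 hours


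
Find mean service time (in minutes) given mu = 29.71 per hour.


Mean service time = 60/mu = 60/29.71 = 2.02 minutes

2.02 minutes


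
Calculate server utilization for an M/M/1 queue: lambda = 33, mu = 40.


rho = lambda/mu = 33/40 = 0.825

0.825


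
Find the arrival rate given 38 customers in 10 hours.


lambda = total arrivals / time = 38 / 10 = 3.8 per hour

3.8 per hour


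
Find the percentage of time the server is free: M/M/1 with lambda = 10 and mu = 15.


Idle fraction = (1 - rho) * 100 = (1 - 10/15) * 100 = 33.3%

33.3%


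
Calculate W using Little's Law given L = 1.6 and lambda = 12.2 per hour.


W = L / lambda = 1.6 / 12.2 = 0.1311 hours

0.1311 hours


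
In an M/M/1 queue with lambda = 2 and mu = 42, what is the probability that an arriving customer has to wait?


P(wait) = rho = lambda/mu = 2/42 = 0.0476

0.0476


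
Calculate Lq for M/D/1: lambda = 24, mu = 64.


M/D/1: Lq = rho^2 / (2*(1-rho)) where rho = 24/64; Lq = 0.11

0.11


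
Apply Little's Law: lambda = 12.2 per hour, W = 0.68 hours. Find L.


L = lambda * W = 12.2 * 0.68 = 8.3

8.3


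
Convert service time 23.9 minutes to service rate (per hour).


mu = 60 / avg_service_time = 60 / 23.9 = 2.51 per hour

2.51 per hour


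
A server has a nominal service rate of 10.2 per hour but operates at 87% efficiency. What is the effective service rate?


Effective rate = mu * efficiency = 10.2 * 0.87 = 8.87 per hour

8.87 per hour


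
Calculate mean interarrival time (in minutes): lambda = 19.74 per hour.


Mean interarrival time = 60/lambda = 60/19.74 = 3.04 minutes

3.04 minutes


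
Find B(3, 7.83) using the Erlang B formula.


B(N,A) = (A^N/N!) / sum(A^k/k!, k=0..N) with N=3, A=7.83 = 0.6696

0.6696


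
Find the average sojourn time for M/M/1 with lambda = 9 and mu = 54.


W = 1/(mu - lambda) = 1/(54 - 9) = 0.0222 hours

0.0222 hours


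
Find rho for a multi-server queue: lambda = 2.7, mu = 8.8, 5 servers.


rho = lambda / (c * mu) = 2.7 / (5 * 8.8) = 0.0614

0.0614


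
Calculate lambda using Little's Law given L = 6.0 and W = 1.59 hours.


lambda = L / W = 6.0 / 1.59 = 3.77 per hour

3.77 per hour


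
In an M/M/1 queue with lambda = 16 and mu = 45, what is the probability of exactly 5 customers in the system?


rho = 16/45; P(n) = (1-rho)*rho^n = (1-16/45)*(16/45)^5 = 0.0037

0.0037


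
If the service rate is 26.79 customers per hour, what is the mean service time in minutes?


Mean service time = 60/mu = 60/26.79 = 2.24 minutes

2.24 minutes


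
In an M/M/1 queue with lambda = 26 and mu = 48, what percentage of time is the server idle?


Idle fraction = (1 - rho) * 100 = (1 - 26/48) * 100 = 45.8%

45.8%


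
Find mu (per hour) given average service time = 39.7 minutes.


mu = 60 / avg_service_time = 60 / 39.7 = 1.51 per hour

1.51 per hour


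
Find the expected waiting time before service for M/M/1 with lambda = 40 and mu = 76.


rho = 40/76; Wq = rho/(mu - lambda) = 0.0146 hours

0.0146 hours


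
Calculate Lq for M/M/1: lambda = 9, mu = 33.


rho = 9/33; Lq = rho^2/(1-rho) = 0.1

0.1


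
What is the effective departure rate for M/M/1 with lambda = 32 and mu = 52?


For a stable queue (lambda < mu), throughput = lambda = 32 per hour

32 per hour


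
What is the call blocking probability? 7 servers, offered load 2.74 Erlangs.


B(N,A) = (A^N/N!) / sum(A^k/k!, k=0..N) with N=7, A=2.74 = 0.015

0.015


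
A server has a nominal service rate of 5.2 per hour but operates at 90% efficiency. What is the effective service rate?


Effective rate = mu * efficiency = 5.2 * 0.9 = 4.68 per hour

4.68 per hour


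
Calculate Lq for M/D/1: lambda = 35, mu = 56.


M/D/1: Lq = rho^2 / (2*(1-rho)) where rho = 35/56; Lq = 0.52

0.52


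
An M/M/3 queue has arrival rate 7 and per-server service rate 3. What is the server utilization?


rho = lambda/(c*mu) = 7/(3*3) = 0.7778

0.7778


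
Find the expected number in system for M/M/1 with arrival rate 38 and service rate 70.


rho = 38/70; L = rho/(1-rho) = 1.19

1.19


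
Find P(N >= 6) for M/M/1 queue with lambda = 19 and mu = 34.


P(N >= 6) = rho^6 = (19/34)^6 = 0.0305

0.0305


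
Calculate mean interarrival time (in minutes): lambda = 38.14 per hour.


Mean interarrival time = 60/lambda = 60/38.14 = 1.57 minutes

1.57 minutes


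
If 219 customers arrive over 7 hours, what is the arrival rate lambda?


lambda = total arrivals / time = 219 / 7 = 31.29 per hour

31.29 per hour


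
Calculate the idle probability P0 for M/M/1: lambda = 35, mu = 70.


P0 = 1 - rho = 1 - 35/70 = 0.5

0.5


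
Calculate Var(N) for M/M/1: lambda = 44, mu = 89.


rho = 44/89; Var(N) = rho/(1-rho)^2 = 1.93

1.93


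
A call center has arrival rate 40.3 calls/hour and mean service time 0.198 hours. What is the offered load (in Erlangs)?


Offered load a = lambda * E[S] = 40.3 * 0.198 = 7.98 Erlangs

7.98 Erlangs


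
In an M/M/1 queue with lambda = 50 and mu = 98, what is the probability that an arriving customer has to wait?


P(wait) = rho = lambda/mu = 50/98 = 0.5102

0.5102


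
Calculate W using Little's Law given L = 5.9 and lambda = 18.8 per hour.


W = L / lambda = 5.9 / 18.8 = 0.3138 hours

0.3138 hours


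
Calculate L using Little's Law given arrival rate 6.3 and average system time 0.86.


L = lambda * W = 6.3 * 0.86 = 5.42

5.42


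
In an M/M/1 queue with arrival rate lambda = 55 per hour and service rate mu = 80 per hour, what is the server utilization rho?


rho = lambda/mu = 55/80 = 0.6875

0.6875


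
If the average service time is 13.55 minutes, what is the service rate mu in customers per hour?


mu = 60 / avg_service_time = 60 / 13.55 = 4.43 per hour

4.43 per hour


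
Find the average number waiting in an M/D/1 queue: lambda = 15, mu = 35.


M/D/1: Lq = rho^2 / (2*(1-rho)) where rho = 15/35; Lq = 0.16

0.16


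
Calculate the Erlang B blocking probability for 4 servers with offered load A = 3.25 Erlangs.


B(N,A) = (A^N/N!) / sum(A^k/k!, k=0..N) with N=4, A=3.25 = 0.2336

0.2336


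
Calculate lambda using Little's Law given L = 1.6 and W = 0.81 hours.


lambda = L / W = 1.6 / 0.81 = 1.98 per hour

1.98 per hour


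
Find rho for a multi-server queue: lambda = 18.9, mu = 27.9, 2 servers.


rho = lambda / (c * mu) = 18.9 / (2 * 27.9) = 0.3387

0.3387


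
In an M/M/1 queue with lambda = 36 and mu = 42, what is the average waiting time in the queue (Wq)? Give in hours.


rho = 36/42; Wq = rho/(mu - lambda) = 0.1429 hours

0.1429 hours


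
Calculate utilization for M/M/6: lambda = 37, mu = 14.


rho = lambda/(c*mu) = 37/(6*14) = 0.4405

0.4405


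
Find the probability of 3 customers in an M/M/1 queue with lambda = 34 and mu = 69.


rho = 34/69; P(n) = (1-rho)*rho^n = (1-34/69)*(34/69)^3 = 0.0607

0.0607


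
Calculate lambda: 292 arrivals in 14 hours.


lambda = total arrivals / time = 292 / 14 = 20.86 per hour

20.86 per hour


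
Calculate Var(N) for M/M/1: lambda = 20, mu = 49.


rho = 20/49; Var(N) = rho/(1-rho)^2 = 1.17

1.17


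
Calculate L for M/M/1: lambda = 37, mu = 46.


rho = 37/46; L = rho/(1-rho) = 4.11

4.11


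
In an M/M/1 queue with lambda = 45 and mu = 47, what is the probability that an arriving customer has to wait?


P(wait) = rho = lambda/mu = 45/47 = 0.9574

0.9574


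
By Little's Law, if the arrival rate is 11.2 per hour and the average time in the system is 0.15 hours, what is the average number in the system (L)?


L = lambda * W = 11.2 * 0.15 = 1.68

1.68


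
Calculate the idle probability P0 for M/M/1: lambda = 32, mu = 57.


P0 = 1 - rho = 1 - 32/57 = 0.4386

0.4386


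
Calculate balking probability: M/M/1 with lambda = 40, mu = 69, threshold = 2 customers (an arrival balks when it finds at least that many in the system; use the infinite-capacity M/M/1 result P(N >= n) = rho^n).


P(N >= 2) = rho^2 = (40/69)^2 = 0.3361

0.3361


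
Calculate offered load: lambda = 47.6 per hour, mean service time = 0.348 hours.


Offered load a = lambda * E[S] = 47.6 * 0.348 = 16.56 Erlangs

16.56 Erlangs


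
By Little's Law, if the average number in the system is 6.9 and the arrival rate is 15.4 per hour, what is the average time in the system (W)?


W = L / lambda = 6.9 / 15.4 = 0.4481 hours

0.4481 hours


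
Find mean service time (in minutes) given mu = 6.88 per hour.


Mean service time = 60/mu = 60/6.88 = 8.72 minutes

8.72 minutes


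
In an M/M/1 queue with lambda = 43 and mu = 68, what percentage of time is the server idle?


Idle fraction = (1 - rho) * 100 = (1 - 43/68) * 100 = 36.8%

36.8%


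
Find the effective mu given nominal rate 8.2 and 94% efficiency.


Effective rate = mu * efficiency = 8.2 * 0.94 = 7.71 per hour

7.71 per hour


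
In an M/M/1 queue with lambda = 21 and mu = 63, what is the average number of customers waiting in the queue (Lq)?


rho = 21/63; Lq = rho^2/(1-rho) = 0.17

0.17


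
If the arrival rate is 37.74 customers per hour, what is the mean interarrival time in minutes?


Mean interarrival time = 60/lambda = 60/37.74 = 1.59 minutes

1.59 minutes


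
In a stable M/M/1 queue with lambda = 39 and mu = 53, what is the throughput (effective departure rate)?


For a stable queue (lambda < mu), throughput = lambda = 39 per hour

39 per hour


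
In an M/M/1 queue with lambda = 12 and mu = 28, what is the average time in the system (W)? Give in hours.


W = 1/(mu - lambda) = 1/(28 - 12) = 0.0625 hours

0.0625 hours


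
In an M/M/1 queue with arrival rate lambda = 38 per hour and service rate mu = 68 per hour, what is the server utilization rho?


rho = lambda/mu = 38/68 = 0.5588

0.5588


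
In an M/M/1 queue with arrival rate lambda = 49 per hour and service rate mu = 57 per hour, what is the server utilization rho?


rho = lambda/mu = 49/57 = 0.8596

0.8596


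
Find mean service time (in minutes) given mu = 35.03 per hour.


Mean service time = 60/mu = 60/35.03 = 1.71 minutes

1.71 minutes


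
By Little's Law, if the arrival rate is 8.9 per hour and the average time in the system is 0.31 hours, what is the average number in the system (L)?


L = lambda * W = 8.9 * 0.31 = 2.76

2.76


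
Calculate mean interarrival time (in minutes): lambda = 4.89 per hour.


Mean interarrival time = 60/lambda = 60/4.89 = 12.27 minutes

12.27 minutes


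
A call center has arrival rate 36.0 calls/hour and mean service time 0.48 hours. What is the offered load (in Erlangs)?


Offered load a = lambda * E[S] = 36.0 * 0.48 = 17.28 Erlangs

17.28 Erlangs


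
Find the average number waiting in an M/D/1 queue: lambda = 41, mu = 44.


M/D/1: Lq = rho^2 / (2*(1-rho)) where rho = 41/44; Lq = 6.37

6.37


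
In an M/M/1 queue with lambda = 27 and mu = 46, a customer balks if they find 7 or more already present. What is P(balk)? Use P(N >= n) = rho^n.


P(N >= 7) = rho^7 = (27/46)^7 = 0.024

0.024


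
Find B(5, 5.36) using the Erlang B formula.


B(N,A) = (A^N/N!) / sum(A^k/k!, k=0..N) with N=5, A=5.36 = 0.3134

0.3134


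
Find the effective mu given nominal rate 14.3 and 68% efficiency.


Effective rate = mu * efficiency = 14.3 * 0.68 = 9.72 per hour

9.72 per hour


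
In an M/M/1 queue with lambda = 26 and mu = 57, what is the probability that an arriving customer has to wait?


P(wait) = rho = lambda/mu = 26/57 = 0.4561

0.4561


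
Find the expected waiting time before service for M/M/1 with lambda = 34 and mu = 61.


rho = 34/61; Wq = rho/(mu - lambda) = 0.0206 hours

0.0206 hours


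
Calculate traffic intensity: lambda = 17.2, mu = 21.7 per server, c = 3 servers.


rho = lambda / (c * mu) = 17.2 / (3 * 21.7) = 0.2642

0.2642


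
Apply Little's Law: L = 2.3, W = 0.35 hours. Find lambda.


lambda = L / W = 2.3 / 0.35 = 6.57 per hour

6.57 per hour


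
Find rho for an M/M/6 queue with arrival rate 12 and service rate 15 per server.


rho = lambda/(c*mu) = 12/(6*15) = 0.1333

0.1333


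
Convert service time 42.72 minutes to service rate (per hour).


mu = 60 / avg_service_time = 60 / 42.72 = 1.4 per hour

1.4 per hour


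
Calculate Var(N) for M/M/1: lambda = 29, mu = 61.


rho = 29/61; Var(N) = rho/(1-rho)^2 = 1.73

1.73


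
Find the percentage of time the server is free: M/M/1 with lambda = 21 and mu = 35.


Idle fraction = (1 - rho) * 100 = (1 - 21/35) * 100 = 40.0%

40.0%


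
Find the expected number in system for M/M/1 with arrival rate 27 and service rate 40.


rho = 27/40; L = rho/(1-rho) = 2.08

2.08


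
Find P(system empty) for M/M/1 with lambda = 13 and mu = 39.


P0 = 1 - rho = 1 - 13/39 = 0.6667

0.6667


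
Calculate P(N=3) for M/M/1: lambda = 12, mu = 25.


rho = 12/25; P(n) = (1-rho)*rho^n = (1-12/25)*(12/25)^3 = 0.0575

0.0575


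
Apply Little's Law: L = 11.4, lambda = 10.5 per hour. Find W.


W = L / lambda = 11.4 / 10.5 = 1.0857 hours

1.0857 hours


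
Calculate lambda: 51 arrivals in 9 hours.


lambda = total arrivals / time = 51 / 9 = 5.67 per hour

5.67 per hour


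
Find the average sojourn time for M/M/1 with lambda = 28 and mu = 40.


W = 1/(mu - lambda) = 1/(40 - 28) = 0.0833 hours

0.0833 hours


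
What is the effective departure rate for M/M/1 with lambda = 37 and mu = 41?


For a stable queue (lambda < mu), throughput = lambda = 37 per hour

37 per hour


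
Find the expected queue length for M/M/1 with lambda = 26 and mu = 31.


rho = 26/31; Lq = rho^2/(1-rho) = 4.36

4.36


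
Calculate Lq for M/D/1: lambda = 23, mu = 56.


M/D/1: Lq = rho^2 / (2*(1-rho)) where rho = 23/56; Lq = 0.14

0.14


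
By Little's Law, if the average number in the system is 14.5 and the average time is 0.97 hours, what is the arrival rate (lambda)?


lambda = L / W = 14.5 / 0.97 = 14.95 per hour

14.95 per hour


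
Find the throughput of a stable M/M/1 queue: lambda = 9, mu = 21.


For a stable queue (lambda < mu), throughput = lambda = 9 per hour

9 per hour


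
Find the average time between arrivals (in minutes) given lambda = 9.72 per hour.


Mean interarrival time = 60/lambda = 60/9.72 = 6.17 minutes

6.17 minutes


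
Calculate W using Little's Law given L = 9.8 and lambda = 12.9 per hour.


W = L / lambda = 9.8 / 12.9 = 0.7597 hours

0.7597 hours


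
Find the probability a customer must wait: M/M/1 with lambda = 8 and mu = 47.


P(wait) = rho = lambda/mu = 8/47 = 0.1702

0.1702


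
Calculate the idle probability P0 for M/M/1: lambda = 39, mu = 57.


P0 = 1 - rho = 1 - 39/57 = 0.3158

0.3158


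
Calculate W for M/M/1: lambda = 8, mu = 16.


W = 1/(mu - lambda) = 1/(16 - 8) = 0.125 hours

0.125 hours


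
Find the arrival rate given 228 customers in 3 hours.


lambda = total arrivals / time = 228 / 3 = 76.0 per hour

76.0 per hour


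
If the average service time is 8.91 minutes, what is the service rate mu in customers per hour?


mu = 60 / avg_service_time = 60 / 8.91 = 6.73 per hour

6.73 per hour


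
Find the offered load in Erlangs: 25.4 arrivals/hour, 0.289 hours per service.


Offered load a = lambda * E[S] = 25.4 * 0.289 = 7.34 Erlangs

7.34 Erlangs


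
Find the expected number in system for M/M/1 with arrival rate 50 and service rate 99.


rho = 50/99; L = rho/(1-rho) = 1.02

1.02


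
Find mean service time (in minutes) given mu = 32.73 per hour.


Mean service time = 60/mu = 60/32.73 = 1.83 minutes

1.83 minutes


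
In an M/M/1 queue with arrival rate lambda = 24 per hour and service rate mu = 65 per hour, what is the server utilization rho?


rho = lambda/mu = 24/65 = 0.3692

0.3692


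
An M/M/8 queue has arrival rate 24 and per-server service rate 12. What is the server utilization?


rho = lambda/(c*mu) = 24/(8*12) = 0.25

0.25


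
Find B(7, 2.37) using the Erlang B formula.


B(N,A) = (A^N/N!) / sum(A^k/k!, k=0..N) with N=7, A=2.37 = 0.0078

0.0078


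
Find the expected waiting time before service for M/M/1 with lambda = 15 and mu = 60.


rho = 15/60; Wq = rho/(mu - lambda) = 0.0056 hours

0.0056 hours


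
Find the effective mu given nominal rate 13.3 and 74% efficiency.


Effective rate = mu * efficiency = 13.3 * 0.74 = 9.84 per hour

9.84 per hour


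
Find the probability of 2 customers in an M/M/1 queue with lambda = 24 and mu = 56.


rho = 24/56; P(n) = (1-rho)*rho^n = (1-24/56)*(24/56)^2 = 0.105

0.105


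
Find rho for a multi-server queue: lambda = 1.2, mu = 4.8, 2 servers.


rho = lambda / (c * mu) = 1.2 / (2 * 4.8) = 0.125

0.125


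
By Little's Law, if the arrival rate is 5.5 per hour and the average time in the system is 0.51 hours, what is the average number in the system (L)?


L = lambda * W = 5.5 * 0.51 = 2.81

2.81


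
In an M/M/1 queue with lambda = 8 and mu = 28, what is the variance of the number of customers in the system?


rho = 8/28; Var(N) = rho/(1-rho)^2 = 0.56

0.56


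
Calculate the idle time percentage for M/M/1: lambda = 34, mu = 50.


Idle fraction = (1 - rho) * 100 = (1 - 34/50) * 100 = 32.0%

32.0%


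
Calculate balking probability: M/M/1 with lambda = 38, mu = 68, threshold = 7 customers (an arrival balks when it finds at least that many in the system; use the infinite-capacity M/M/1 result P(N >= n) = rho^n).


P(N >= 7) = rho^7 = (38/68)^7 = 0.017

0.017


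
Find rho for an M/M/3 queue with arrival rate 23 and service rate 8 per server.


rho = lambda/(c*mu) = 23/(3*8) = 0.9583

0.9583


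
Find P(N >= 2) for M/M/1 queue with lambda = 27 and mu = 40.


P(N >= 2) = rho^2 = (27/40)^2 = 0.4556

0.4556


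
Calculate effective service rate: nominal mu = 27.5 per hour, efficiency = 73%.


Effective rate = mu * efficiency = 27.5 * 0.73 = 20.08 per hour

20.08 per hour


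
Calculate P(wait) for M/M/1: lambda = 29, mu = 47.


P(wait) = rho = lambda/mu = 29/47 = 0.617

0.617


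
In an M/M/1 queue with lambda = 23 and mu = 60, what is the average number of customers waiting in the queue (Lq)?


rho = 23/60; Lq = rho^2/(1-rho) = 0.24

0.24


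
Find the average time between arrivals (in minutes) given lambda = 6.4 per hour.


Mean interarrival time = 60/lambda = 60/6.4 = 9.38 minutes

9.38 minutes


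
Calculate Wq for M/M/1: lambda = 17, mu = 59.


rho = 17/59; Wq = rho/(mu - lambda) = 0.0069 hours

0.0069 hours


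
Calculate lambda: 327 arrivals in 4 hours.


lambda = total arrivals / time = 327 / 4 = 81.75 per hour

81.75 per hour


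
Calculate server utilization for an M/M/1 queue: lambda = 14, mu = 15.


rho = lambda/mu = 14/15 = 0.9333

0.9333


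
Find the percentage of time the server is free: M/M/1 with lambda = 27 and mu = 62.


Idle fraction = (1 - rho) * 100 = (1 - 27/62) * 100 = 56.5%

56.5%


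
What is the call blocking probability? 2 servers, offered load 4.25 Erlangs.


B(N,A) = (A^N/N!) / sum(A^k/k!, k=0..N) with N=2, A=4.25 = 0.6324

0.6324


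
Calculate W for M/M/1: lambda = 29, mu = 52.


W = 1/(mu - lambda) = 1/(52 - 29) = 0.0435 hours

0.0435 hours


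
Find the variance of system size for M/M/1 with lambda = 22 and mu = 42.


rho = 22/42; Var(N) = rho/(1-rho)^2 = 2.31

2.31


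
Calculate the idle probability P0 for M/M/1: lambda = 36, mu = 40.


P0 = 1 - rho = 1 - 36/40 = 0.1

0.1


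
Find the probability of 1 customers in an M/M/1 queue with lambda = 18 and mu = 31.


rho = 18/31; P(n) = (1-rho)*rho^n = (1-18/31)*(18/31)^1 = 0.2435

0.2435


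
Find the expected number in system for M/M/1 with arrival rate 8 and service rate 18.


rho = 8/18; L = rho/(1-rho) = 0.8

0.8


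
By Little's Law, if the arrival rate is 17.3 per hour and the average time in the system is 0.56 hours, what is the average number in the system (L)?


L = lambda * W = 17.3 * 0.56 = 9.69

9.69


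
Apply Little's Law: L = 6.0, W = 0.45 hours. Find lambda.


lambda = L / W = 6.0 / 0.45 = 13.33 per hour

13.33 per hour


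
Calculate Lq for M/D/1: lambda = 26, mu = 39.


M/D/1: Lq = rho^2 / (2*(1-rho)) where rho = 26/39; Lq = 0.67

0.67


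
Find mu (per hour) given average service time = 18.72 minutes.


mu = 60 / avg_service_time = 60 / 18.72 = 3.21 per hour

3.21 per hour


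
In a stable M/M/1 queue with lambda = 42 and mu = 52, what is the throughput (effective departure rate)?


For a stable queue (lambda < mu), throughput = lambda = 42 per hour

42 per hour


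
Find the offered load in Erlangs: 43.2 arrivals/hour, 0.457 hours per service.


Offered load a = lambda * E[S] = 43.2 * 0.457 = 19.74 Erlangs

19.74 Erlangs


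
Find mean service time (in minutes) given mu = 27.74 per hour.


Mean service time = 60/mu = 60/27.74 = 2.16 minutes

2.16 minutes


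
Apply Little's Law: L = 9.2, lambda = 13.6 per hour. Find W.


W = L / lambda = 9.2 / 13.6 = 0.6765 hours

0.6765 hours


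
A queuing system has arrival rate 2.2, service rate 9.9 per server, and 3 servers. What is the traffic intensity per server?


rho = lambda / (c * mu) = 2.2 / (3 * 9.9) = 0.0741

0.0741


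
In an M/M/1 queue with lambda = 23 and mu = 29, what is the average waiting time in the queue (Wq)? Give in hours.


rho = 23/29; Wq = rho/(mu - lambda) = 0.1322 hours

0.1322 hours


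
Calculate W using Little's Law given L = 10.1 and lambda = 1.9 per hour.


W = L / lambda = 10.1 / 1.9 = 5.3158 hours

5.3158 hours


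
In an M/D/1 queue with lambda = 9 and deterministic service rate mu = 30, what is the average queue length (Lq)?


M/D/1: Lq = rho^2 / (2*(1-rho)) where rho = 9/30; Lq = 0.06

0.06


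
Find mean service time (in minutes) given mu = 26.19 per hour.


Mean service time = 60/mu = 60/26.19 = 2.29 minutes

2.29 minutes


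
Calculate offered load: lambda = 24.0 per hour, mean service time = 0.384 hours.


Offered load a = lambda * E[S] = 24.0 * 0.384 = 9.22 Erlangs

9.22 Erlangs


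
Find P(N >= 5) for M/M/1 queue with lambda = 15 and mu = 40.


P(N >= 5) = rho^5 = (15/40)^5 = 0.0074

0.0074


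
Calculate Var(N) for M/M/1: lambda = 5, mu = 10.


rho = 5/10; Var(N) = rho/(1-rho)^2 = 2.0

2.0


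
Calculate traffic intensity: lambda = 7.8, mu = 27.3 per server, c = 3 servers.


rho = lambda / (c * mu) = 7.8 / (3 * 27.3) = 0.0952

0.0952


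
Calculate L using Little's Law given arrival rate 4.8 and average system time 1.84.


L = lambda * W = 4.8 * 1.84 = 8.83

8.83


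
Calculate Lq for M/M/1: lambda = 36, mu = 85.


rho = 36/85; Lq = rho^2/(1-rho) = 0.31

0.31


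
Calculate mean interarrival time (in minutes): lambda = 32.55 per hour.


Mean interarrival time = 60/lambda = 60/32.55 = 1.84 minutes

1.84 minutes


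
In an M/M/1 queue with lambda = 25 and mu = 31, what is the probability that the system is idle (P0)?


P0 = 1 - rho = 1 - 25/31 = 0.1935

0.1935


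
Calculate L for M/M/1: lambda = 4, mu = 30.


rho = 4/30; L = rho/(1-rho) = 0.15

0.15


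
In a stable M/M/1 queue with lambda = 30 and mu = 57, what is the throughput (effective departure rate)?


For a stable queue (lambda < mu), throughput = lambda = 30 per hour

30 per hour


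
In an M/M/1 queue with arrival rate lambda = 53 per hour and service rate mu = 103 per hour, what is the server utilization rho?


rho = lambda/mu = 53/103 = 0.5146

0.5146


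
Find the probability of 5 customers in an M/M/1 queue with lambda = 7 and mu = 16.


rho = 7/16; P(n) = (1-rho)*rho^n = (1-7/16)*(7/16)^5 = 0.009

0.009


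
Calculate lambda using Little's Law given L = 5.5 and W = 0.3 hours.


lambda = L / W = 5.5 / 0.3 = 18.33 per hour

18.33 per hour


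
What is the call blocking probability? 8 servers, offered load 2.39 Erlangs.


B(N,A) = (A^N/N!) / sum(A^k/k!, k=0..N) with N=8, A=2.39 = 0.0024

0.0024


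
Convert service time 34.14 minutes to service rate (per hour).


mu = 60 / avg_service_time = 60 / 34.14 = 1.76 per hour

1.76 per hour


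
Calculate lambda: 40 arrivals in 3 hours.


lambda = total arrivals / time = 40 / 3 = 13.33 per hour

13.33 per hour


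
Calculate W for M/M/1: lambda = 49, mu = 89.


W = 1/(mu - lambda) = 1/(89 - 49) = 0.025 hours

0.025 hours


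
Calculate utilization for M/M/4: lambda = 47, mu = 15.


rho = lambda/(c*mu) = 47/(4*15) = 0.7833

0.7833


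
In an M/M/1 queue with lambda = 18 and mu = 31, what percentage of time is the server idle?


Idle fraction = (1 - rho) * 100 = (1 - 18/31) * 100 = 41.9%

41.9%


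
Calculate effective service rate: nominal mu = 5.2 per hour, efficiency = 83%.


Effective rate = mu * efficiency = 5.2 * 0.83 = 4.32 per hour

4.32 per hour


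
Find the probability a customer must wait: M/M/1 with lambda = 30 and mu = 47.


P(wait) = rho = lambda/mu = 30/47 = 0.6383

0.6383


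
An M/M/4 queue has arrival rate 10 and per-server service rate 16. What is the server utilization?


rho = lambda/(c*mu) = 10/(4*16) = 0.1563

0.1563


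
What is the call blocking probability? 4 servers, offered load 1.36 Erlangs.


B(N,A) = (A^N/N!) / sum(A^k/k!, k=0..N) with N=4, A=1.36 = 0.0371

0.0371


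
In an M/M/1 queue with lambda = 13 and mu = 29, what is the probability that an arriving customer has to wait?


P(wait) = rho = lambda/mu = 13/29 = 0.4483

0.4483


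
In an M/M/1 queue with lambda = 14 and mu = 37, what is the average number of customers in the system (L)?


rho = 14/37; L = rho/(1-rho) = 0.61

0.61


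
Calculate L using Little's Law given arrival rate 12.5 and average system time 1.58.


L = lambda * W = 12.5 * 1.58 = 19.75

19.75


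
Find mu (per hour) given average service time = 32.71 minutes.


mu = 60 / avg_service_time = 60 / 32.71 = 1.83 per hour

1.83 per hour


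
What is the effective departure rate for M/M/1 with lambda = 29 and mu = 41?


For a stable queue (lambda < mu), throughput = lambda = 29 per hour

29 per hour


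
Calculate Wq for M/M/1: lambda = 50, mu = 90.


rho = 50/90; Wq = rho/(mu - lambda) = 0.0139 hours

0.0139 hours


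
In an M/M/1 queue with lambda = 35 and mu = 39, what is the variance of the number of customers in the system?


rho = 35/39; Var(N) = rho/(1-rho)^2 = 85.31

85.31


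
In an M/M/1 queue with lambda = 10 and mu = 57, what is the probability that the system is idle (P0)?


P0 = 1 - rho = 1 - 10/57 = 0.8246

0.8246


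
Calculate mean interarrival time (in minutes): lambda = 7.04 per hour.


Mean interarrival time = 60/lambda = 60/7.04 = 8.52 minutes

8.52 minutes


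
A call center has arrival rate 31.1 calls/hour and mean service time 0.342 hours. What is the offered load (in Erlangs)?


Offered load a = lambda * E[S] = 31.1 * 0.342 = 10.64 Erlangs

10.64 Erlangs


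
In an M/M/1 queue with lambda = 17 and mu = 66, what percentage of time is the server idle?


Idle fraction = (1 - rho) * 100 = (1 - 17/66) * 100 = 74.2%

74.2%


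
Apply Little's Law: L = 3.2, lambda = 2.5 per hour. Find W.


W = L / lambda = 3.2 / 2.5 = 1.28 hours

1.28 hours


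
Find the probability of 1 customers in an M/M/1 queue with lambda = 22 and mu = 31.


rho = 22/31; P(n) = (1-rho)*rho^n = (1-22/31)*(22/31)^1 = 0.206

0.206


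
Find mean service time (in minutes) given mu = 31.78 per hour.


Mean service time = 60/mu = 60/31.78 = 1.89 minutes

1.89 minutes


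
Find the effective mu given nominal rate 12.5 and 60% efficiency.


Effective rate = mu * efficiency = 12.5 * 0.6 = 7.5 per hour

7.5 per hour


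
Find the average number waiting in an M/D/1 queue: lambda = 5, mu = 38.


M/D/1: Lq = rho^2 / (2*(1-rho)) where rho = 5/38; Lq = 0.01

0.01


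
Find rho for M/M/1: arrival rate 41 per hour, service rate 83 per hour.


rho = lambda/mu = 41/83 = 0.494

0.494


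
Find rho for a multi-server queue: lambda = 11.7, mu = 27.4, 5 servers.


rho = lambda / (c * mu) = 11.7 / (5 * 27.4) = 0.0854

0.0854


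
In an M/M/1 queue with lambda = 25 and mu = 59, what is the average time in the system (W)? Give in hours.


W = 1/(mu - lambda) = 1/(59 - 25) = 0.0294 hours

0.0294 hours


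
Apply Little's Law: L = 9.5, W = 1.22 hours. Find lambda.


lambda = L / W = 9.5 / 1.22 = 7.79 per hour

7.79 per hour


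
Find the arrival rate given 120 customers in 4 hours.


lambda = total arrivals / time = 120 / 4 = 30.0 per hour

30.0 per hour


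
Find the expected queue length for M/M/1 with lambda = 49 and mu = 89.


rho = 49/89; Lq = rho^2/(1-rho) = 0.67

0.67


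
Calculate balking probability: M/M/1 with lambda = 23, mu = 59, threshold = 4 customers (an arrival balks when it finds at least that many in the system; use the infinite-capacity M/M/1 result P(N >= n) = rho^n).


P(N >= 4) = rho^4 = (23/59)^4 = 0.0231

0.0231


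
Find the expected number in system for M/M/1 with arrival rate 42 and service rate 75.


rho = 42/75; L = rho/(1-rho) = 1.27

1.27


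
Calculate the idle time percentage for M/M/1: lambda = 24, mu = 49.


Idle fraction = (1 - rho) * 100 = (1 - 24/49) * 100 = 51.0%

51.0%


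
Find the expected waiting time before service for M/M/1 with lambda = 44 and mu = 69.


rho = 44/69; Wq = rho/(mu - lambda) = 0.0255 hours

0.0255 hours


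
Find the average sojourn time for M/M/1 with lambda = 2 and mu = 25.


W = 1/(mu - lambda) = 1/(25 - 2) = 0.0435 hours

0.0435 hours


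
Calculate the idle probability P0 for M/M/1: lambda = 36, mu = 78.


P0 = 1 - rho = 1 - 36/78 = 0.5385

0.5385


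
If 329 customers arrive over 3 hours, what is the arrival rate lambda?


lambda = total arrivals / time = 329 / 3 = 109.67 per hour

109.67 per hour


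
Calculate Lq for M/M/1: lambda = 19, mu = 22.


rho = 19/22; Lq = rho^2/(1-rho) = 5.47

5.47


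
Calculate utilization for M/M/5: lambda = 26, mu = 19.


rho = lambda/(c*mu) = 26/(5*19) = 0.2737

0.2737


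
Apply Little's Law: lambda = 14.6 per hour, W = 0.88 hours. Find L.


L = lambda * W = 14.6 * 0.88 = 12.85

12.85


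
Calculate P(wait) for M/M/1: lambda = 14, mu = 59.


P(wait) = rho = lambda/mu = 14/59 = 0.2373

0.2373


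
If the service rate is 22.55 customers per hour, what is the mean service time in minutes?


Mean service time = 60/mu = 60/22.55 = 2.66 minutes

2.66 minutes


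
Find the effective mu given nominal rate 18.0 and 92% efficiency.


Effective rate = mu * efficiency = 18.0 * 0.92 = 16.56 per hour

16.56 per hour


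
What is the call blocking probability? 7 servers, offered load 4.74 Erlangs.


B(N,A) = (A^N/N!) / sum(A^k/k!, k=0..N) with N=7, A=4.74 = 0.1045

0.1045


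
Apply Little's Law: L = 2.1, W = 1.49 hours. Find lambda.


lambda = L / W = 2.1 / 1.49 = 1.41 per hour

1.41 per hour


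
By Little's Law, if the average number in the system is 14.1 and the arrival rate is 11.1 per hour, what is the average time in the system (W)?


W = L / lambda = 14.1 / 11.1 = 1.2703 hours

1.2703 hours


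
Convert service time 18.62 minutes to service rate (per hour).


mu = 60 / avg_service_time = 60 / 18.62 = 3.22 per hour

3.22 per hour


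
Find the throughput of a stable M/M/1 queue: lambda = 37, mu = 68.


For a stable queue (lambda < mu), throughput = lambda = 37 per hour

37 per hour


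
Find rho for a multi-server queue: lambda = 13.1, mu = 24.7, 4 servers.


rho = lambda / (c * mu) = 13.1 / (4 * 24.7) = 0.1326

0.1326


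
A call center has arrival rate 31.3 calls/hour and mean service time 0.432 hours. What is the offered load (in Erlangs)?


Offered load a = lambda * E[S] = 31.3 * 0.432 = 13.52 Erlangs

13.52 Erlangs


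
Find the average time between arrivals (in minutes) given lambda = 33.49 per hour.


Mean interarrival time = 60/lambda = 60/33.49 = 1.79 minutes

1.79 minutes


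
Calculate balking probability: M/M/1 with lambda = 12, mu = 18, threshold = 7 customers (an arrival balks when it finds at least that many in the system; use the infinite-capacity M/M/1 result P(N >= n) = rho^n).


P(N >= 7) = rho^7 = (12/18)^7 = 0.0585

0.0585


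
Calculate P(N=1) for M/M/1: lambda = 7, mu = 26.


rho = 7/26; P(n) = (1-rho)*rho^n = (1-7/26)*(7/26)^1 = 0.1967

0.1967


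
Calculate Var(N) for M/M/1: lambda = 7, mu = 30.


rho = 7/30; Var(N) = rho/(1-rho)^2 = 0.4

0.4


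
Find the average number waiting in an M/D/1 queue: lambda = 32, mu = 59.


M/D/1: Lq = rho^2 / (2*(1-rho)) where rho = 32/59; Lq = 0.32

0.32


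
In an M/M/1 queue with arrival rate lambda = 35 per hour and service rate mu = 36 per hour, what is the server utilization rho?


rho = lambda/mu = 35/36 = 0.9722

0.9722


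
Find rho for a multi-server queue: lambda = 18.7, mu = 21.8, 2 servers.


rho = lambda / (c * mu) = 18.7 / (2 * 21.8) = 0.4289

0.4289


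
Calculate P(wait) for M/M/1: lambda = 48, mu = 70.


P(wait) = rho = lambda/mu = 48/70 = 0.6857

0.6857


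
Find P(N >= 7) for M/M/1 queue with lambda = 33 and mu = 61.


P(N >= 7) = rho^7 = (33/61)^7 = 0.0136

0.0136


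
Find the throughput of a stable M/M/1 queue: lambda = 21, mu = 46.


For a stable queue (lambda < mu), throughput = lambda = 21 per hour

21 per hour


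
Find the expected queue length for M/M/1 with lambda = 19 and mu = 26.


rho = 19/26; Lq = rho^2/(1-rho) = 1.98

1.98


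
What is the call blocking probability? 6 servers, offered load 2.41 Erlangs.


B(N,A) = (A^N/N!) / sum(A^k/k!, k=0..N) with N=6, A=2.41 = 0.0247

0.0247


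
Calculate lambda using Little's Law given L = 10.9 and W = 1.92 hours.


lambda = L / W = 10.9 / 1.92 = 5.68 per hour

5.68 per hour


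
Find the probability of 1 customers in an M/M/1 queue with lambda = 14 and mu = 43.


rho = 14/43; P(n) = (1-rho)*rho^n = (1-14/43)*(14/43)^1 = 0.2196

0.2196


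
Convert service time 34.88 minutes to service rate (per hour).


mu = 60 / avg_service_time = 60 / 34.88 = 1.72 per hour

1.72 per hour


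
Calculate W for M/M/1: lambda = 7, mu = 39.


W = 1/(mu - lambda) = 1/(39 - 7) = 0.0313 hours

0.0313 hours


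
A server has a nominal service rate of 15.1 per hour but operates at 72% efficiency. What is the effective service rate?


Effective rate = mu * efficiency = 15.1 * 0.72 = 10.87 per hour

10.87 per hour


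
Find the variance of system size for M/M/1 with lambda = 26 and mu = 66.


rho = 26/66; Var(N) = rho/(1-rho)^2 = 1.07

1.07


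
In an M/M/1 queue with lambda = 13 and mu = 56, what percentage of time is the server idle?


Idle fraction = (1 - rho) * 100 = (1 - 13/56) * 100 = 76.8%

76.8%
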